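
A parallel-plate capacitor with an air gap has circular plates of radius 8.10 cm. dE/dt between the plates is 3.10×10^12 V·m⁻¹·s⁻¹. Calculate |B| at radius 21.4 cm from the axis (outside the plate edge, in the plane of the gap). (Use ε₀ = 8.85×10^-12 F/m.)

5.28×10^-7 T

Through the whole plate area (πR² = 0.02061 m²), I_d = ε₀ πR² dE/dt = 0.5654 A.
Outside the plates the loop encloses all of I_d, so B·2πr = μ₀ I_d and B = 5.28×10^-7 T.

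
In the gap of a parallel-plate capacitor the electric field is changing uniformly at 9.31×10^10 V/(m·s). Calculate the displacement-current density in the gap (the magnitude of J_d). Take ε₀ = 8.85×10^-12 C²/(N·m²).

0.824 A/m²

J_d = ε₀ dE/dt = (8.85×10^-12)(9.31×10^10) = 0.824 A/m².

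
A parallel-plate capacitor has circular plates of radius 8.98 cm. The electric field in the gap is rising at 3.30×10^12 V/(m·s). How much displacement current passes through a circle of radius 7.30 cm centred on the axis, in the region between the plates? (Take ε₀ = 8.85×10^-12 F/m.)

0.489 A

Total displacement current: I_d = ε₀(πR²)(dE/dt) = (8.85×10^-12)(0.02533)(3.30×10^12) = 0.7398 A.
Through an area πr² the displacement current is I_d·(πr²/πR²) = I_d (r/R)² = 0.489 A.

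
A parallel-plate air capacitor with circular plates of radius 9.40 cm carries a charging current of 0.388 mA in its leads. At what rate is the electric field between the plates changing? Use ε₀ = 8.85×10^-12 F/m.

1.58×10^9 V/(m·s)

The displacement current between the plates equals the conduction current, I_d = 0.388 mA.
Since I_d = ε₀ A dE/dt, dE/dt = I_d/(ε₀A) = (3.88×10^-4)/((8.85×10^-12)(0.02776)) = 1.58×10^9 V/(m·s).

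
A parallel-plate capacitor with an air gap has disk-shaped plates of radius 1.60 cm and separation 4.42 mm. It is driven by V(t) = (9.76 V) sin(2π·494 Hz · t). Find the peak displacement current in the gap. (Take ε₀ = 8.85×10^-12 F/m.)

4.88×10^-8 A

(dE/dt)_max = V₀ω/d = 6.854×10^6 V/(m·s); ω = 2πf = 3104 rad/s.
I_d,max = ε₀ A (dE/dt)_max = (8.85×10^-12)(8.042×10^-4)(6.854×10^6) = 4.88×10^-8 A.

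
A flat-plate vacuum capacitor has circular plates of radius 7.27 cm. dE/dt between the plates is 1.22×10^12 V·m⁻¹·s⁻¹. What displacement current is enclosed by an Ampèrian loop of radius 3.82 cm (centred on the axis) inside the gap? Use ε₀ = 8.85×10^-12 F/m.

0.0495 A

Through the whole plate area (πR² = 0.01660 m²), I_d = ε₀ πR² dE/dt = 0.1792 A.
The field is uniform, so I_d,enc = I_d (r/R)² = (0.1792)(3.82/7.27)² = 0.0495 A.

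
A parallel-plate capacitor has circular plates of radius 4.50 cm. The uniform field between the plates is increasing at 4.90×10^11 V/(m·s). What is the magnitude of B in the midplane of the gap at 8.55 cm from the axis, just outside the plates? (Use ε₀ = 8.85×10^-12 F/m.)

6.45×10^-8 T

Through the whole plate area (πR² = 6.362×10^-3 m²), I_d = ε₀ πR² dE/dt = 0.02759 A.
With r > R the enclosed displacement current is the full I_d; B = μ₀ I_d / (2πr) = 6.45×10^-8 T.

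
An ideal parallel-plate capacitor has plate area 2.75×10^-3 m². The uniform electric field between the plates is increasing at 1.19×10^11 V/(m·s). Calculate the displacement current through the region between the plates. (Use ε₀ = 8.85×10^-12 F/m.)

2.90×10^-3 A

I_d = ε₀ A (dE/dt) = (8.85×10^-12)(2.75×10^-3 m²)(1.19×10^11) = 2.90×10^-3 A.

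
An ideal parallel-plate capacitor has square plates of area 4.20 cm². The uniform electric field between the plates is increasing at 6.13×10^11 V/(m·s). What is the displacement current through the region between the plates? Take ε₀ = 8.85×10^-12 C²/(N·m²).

The displacement current is ε₀ times dΦ_E/dt = ε₀ A dE/dt = (8.85×10^-12)(4.20×10^-4)(6.13×10^11) = 2.28×10^-3 A.

2.28×10^-3 A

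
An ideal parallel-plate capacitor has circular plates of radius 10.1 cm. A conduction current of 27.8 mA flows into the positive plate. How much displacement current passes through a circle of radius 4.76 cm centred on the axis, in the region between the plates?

6.17×10^-3 A

No conduction current crosses the gap, so I_d there equals the 0.0278 A in the leads.
Through an area πr² the displacement current is I_d·(πr²/πR²) = I_d (r/R)² = 6.17×10^-3 A.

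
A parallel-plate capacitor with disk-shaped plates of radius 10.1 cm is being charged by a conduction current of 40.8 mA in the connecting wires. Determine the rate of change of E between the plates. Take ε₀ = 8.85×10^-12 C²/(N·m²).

1.44×10^11 V/(m·s)

Charge continuity gives I_d = I = 0.0408 A between the plates.
Then dE/dt = I_d/(ε₀A) = 1.44×10^11 V/(m·s).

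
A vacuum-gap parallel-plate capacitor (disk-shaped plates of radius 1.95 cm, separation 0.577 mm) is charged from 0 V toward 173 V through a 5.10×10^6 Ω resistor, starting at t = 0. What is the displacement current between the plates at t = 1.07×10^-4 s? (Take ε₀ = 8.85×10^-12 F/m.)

C = ε₀A/d = (8.85×10^-12)(1.195×10^-3)/(5.77×10^-4) = 1.833×10^-11 F, so τ = RC = 9.348×10^-5 s.
The conduction current is I(t) = (V₀/R) e^(−t/τ), and the displacement current between the plates equals it.
t/τ = 1.145; I_d = (173/5.10×10^6) · e^(−1.145) = (3.392×10^-5)(0.3182) = 1.08×10^-5 A.

1.08×10^-5 A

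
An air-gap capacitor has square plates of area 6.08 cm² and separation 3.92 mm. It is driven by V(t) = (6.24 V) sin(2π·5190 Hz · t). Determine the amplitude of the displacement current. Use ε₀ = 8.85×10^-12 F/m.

(dE/dt)_max = V₀ω/d = 5.191×10^7 V/(m·s); ω = 2πf = 3.261×10^4 rad/s.
I_d,max = ε₀ A (dE/dt)_max = (8.85×10^-12)(6.08×10^-4)(5.191×10^7) = 2.79×10^-7 A.

2.79×10^-7 A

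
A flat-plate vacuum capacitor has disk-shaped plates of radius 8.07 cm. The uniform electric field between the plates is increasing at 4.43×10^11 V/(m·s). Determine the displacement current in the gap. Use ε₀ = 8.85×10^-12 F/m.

I_d = ε₀ A (dE/dt) = (8.85×10^-12)(0.02046 m²)(4.43×10^11) = 0.0802 A.

0.0802 A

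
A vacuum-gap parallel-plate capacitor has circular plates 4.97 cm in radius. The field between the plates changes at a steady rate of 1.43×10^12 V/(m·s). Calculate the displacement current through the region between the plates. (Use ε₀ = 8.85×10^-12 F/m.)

0.0982 A

The displacement current is ε₀ times dΦ_E/dt = ε₀ A dE/dt = (8.85×10^-12)(7.760×10^-3)(1.43×10^12) = 0.0982 A.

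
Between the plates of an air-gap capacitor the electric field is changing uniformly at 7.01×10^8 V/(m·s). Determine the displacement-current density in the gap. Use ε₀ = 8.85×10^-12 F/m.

J_d = ε₀ ∂E/∂t, so J_d = 6.20×10^-3 A/m².

6.20×10^-3 A/m²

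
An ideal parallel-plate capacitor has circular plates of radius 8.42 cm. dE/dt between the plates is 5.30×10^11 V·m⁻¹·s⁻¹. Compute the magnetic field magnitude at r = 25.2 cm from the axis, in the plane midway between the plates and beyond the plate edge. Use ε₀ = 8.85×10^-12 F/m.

8.29×10^-8 T

Total displacement current: I_d = ε₀(πR²)(dE/dt) = (8.85×10^-12)(0.02227)(5.30×10^11) = 0.1045 A.
Outside the plates the loop encloses all of I_d, so B·2πr = μ₀ I_d and B = 8.29×10^-8 T.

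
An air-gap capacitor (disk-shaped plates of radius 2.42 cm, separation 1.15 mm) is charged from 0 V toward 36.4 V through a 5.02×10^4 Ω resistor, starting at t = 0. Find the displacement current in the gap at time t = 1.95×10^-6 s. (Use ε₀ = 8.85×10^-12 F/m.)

4.67×10^-5 A

C = ε₀A/d = (8.85×10^-12)(1.840×10^-3)/(1.15×10^-3) = 1.416×10^-11 F, so τ = RC = 7.108×10^-7 s.
The conduction current is I(t) = (V₀/R) e^(−t/τ), and the displacement current between the plates equals it.
t/τ = 2.743; I_d = (36.4/5.02×10^4) · e^(−2.743) = (7.251×10^-4)(0.06438) = 4.67×10^-5 A.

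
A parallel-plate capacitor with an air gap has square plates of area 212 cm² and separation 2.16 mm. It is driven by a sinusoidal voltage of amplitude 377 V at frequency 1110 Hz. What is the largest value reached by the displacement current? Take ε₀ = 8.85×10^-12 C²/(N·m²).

(dE/dt)_max = V₀ω/d = 1.217×10^9 V/(m·s); ω = 2πf = 6974 rad/s.
I_d,max = ε₀ A (dE/dt)_max = (8.85×10^-12)(0.0212)(1.217×10^9) = 2.28×10^-4 A.

2.28×10^-4 A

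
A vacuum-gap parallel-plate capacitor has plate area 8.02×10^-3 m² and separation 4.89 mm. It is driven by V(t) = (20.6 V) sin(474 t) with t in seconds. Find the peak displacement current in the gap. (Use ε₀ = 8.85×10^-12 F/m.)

C = ε₀A/d = (8.85×10^-12)(8.02×10^-3)/(4.89×10^-3) = 1.451×10^-11 F; ω = 474 rad/s.
I_d = C dV/dt, so |I_d|_max = C V₀ ω = (1.451×10^-11)(20.6)(474) = 1.42×10^-7 A.

1.42×10^-7 A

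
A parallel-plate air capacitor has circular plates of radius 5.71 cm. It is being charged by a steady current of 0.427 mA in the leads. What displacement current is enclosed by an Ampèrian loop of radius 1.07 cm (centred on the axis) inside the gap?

No conduction current crosses the gap, so I_d there equals the 4.27×10^-4 A in the leads.
Through an area πr² the displacement current is I_d·(πr²/πR²) = I_d (r/R)² = 1.50×10^-5 A.

1.50×10^-5 A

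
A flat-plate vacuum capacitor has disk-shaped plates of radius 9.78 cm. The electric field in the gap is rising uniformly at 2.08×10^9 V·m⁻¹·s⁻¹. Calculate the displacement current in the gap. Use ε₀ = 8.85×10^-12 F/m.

5.53×10^-4 A

With a uniform field, Φ_E = EA, so I_d = ε₀ A dE/dt = 5.53×10^-4 A.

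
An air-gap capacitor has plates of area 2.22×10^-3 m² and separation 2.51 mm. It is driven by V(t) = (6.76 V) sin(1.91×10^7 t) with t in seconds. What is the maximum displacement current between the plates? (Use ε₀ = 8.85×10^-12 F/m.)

The displacement current equals the conduction current C dV/dt, which peaks at C V₀ ω.
With C = ε₀A/d = (8.85×10^-12)(2.22×10^-3)/(2.51×10^-3) = 7.827×10^-12 F and ω = 1.91×10^7 rad/s, I_d,max = (7.827×10^-12)(6.76)(1.91×10^7) = 1.01×10^-3 A.

1.01×10^-3 A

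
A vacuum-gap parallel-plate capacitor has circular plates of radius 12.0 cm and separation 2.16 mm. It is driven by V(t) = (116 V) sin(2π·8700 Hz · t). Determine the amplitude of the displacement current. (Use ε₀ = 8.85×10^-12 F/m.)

The displacement current equals the conduction current C dV/dt, which peaks at C V₀ ω.
With C = ε₀A/d = (8.85×10^-12)(0.04524)/(2.16×10^-3) = 1.854×10^-10 F and ω = 2πf = 5.466×10^4 rad/s, I_d,max = (1.854×10^-10)(116)(5.466×10^4) = 1.18×10^-3 A.

1.18×10^-3 A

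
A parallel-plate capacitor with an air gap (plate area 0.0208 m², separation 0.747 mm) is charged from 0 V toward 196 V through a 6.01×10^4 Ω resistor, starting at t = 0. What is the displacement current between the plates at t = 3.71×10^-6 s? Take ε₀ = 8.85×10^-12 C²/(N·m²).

C = ε₀A/d = (8.85×10^-12)(0.0208)/(7.47×10^-4) = 2.464×10^-10 F and τ = RC = 1.481×10^-5 s. I_d in the gap equals the RC charging current.
I_d(t) = (V₀/R) e^(−t/τ) = 3.261×10^-3 · e^(−0.2505) = 2.54×10^-3 A.

2.54×10^-3 A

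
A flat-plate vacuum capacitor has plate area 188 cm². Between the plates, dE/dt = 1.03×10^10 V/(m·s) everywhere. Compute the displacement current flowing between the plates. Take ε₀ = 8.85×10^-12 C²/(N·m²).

I_d = ε₀ A (dE/dt) = (8.85×10^-12)(0.0188 m²)(1.03×10^10) = 1.71×10^-3 A.

1.71×10^-3 A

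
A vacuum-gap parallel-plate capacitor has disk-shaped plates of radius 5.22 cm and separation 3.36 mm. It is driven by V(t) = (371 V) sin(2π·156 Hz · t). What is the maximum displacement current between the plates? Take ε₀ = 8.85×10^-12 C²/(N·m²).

8.20×10^-6 A

C = ε₀A/d = (8.85×10^-12)(8.560×10^-3)/(3.36×10^-3) = 2.255×10^-11 F; ω = 2πf = 980.2 rad/s.
I_d = C dV/dt, so |I_d|_max = C V₀ ω = (2.255×10^-11)(371)(980.2) = 8.20×10^-6 A.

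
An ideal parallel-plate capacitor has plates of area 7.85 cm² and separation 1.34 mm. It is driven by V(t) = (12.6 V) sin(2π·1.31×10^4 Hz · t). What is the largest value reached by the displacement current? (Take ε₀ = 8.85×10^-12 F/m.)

5.38×10^-6 A

C = ε₀A/d = (8.85×10^-12)(7.85×10^-4)/(1.34×10^-3) = 5.185×10^-12 F; ω = 2πf = 8.231×10^4 rad/s.
I_d = C dV/dt, so |I_d|_max = C V₀ ω = (5.185×10^-12)(12.6)(8.231×10^4) = 5.38×10^-6 A.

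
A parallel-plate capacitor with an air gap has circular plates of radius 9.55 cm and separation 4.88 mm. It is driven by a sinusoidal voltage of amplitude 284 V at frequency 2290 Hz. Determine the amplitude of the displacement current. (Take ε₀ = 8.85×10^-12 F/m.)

The displacement current equals the conduction current C dV/dt, which peaks at C V₀ ω.
With C = ε₀A/d = (8.85×10^-12)(0.02865)/(4.88×10^-3) = 5.196×10^-11 F and ω = 2πf = 1.439×10^4 rad/s, I_d,max = (5.196×10^-11)(284)(1.439×10^4) = 2.12×10^-4 A.

2.12×10^-4 A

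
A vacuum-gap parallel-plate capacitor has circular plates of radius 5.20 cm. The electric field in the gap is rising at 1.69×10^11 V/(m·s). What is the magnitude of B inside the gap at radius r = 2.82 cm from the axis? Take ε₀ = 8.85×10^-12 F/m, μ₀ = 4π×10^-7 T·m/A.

2.65×10^-8 T

Through the whole plate area (πR² = 8.495×10^-3 m²), I_d = ε₀ πR² dE/dt = 0.01271 A.
∮B·dl = μ₀ I_d,enc with I_d,enc = I_d r²/R² = 3.738×10^-3 A; so B = μ₀ I_d,enc/(2πr) = 2.65×10^-8 T.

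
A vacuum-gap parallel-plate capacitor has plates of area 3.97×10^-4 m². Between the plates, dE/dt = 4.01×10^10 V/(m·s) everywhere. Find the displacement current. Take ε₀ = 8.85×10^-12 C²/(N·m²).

1.41×10^-4 A

I_d = ε₀ A (dE/dt) = (8.85×10^-12)(3.97×10^-4 m²)(4.01×10^10) = 1.41×10^-4 A.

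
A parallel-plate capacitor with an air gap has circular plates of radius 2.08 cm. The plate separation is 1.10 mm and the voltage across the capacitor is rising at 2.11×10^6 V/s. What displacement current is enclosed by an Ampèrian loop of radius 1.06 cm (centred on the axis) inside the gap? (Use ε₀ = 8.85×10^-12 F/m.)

5.99×10^-6 A

I_d = C dV/dt with C = ε₀πR²/d = 1.093×10^-11 F, so I_d = (1.093×10^-11)(2.11×10^6) = 2.306×10^-5 A.
Since J_d is uniform, the enclosed fraction is (r/R)² = 0.2597, giving I_d,enc = 5.99×10^-6 A.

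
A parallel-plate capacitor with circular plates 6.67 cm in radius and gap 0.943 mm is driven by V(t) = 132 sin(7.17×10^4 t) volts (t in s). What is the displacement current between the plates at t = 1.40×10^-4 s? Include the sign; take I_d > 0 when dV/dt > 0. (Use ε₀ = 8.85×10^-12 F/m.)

-1.02×10^-3 A

dV/dt = (132)(7.17×10^4)·cos(10.038) = -7.740×10^6 V/s.
I_d = C dV/dt with C = ε₀A/d = (8.85×10^-12)(0.01398)/(9.43×10^-4) = 1.312×10^-10 F, so I_d = (1.312×10^-10)(-7.740×10^6) = -1.02×10^-3 A.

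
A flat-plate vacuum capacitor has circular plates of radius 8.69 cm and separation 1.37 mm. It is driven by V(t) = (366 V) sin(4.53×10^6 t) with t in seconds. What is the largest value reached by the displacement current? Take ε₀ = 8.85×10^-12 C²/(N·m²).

(dE/dt)_max = V₀ω/d = 1.210×10^12 V/(m·s); ω = 4.53×10^6 rad/s.
I_d,max = ε₀ A (dE/dt)_max = (8.85×10^-12)(0.02372)(1.210×10^12) = 0.254 A.

0.254 A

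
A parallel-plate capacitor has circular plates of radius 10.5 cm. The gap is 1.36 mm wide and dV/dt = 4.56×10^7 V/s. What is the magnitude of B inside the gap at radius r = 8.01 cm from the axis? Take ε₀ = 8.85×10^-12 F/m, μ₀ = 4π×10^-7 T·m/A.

I_d = C dV/dt with C = ε₀πR²/d = 2.254×10^-10 F, so I_d = (2.254×10^-10)(4.56×10^7) = 0.01028 A.
∮B·dl = μ₀ I_d,enc with I_d,enc = I_d r²/R² = 5.982×10^-3 A; so B = μ₀ I_d,enc/(2πr) = 1.49×10^-8 T.

1.49×10^-8 T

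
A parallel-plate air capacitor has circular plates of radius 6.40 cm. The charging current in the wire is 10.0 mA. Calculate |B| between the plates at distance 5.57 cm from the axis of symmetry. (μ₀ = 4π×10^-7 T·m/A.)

2.72×10^-8 T

No conduction current crosses the gap, so I_d there equals the 0.0100 A in the leads.
For r < R the Ampère–Maxwell law gives B(2πr) = μ₀ I_d (r²/R²), so B = μ₀ I_d r/(2πR²) = (4π×10^-7)(0.0100)(0.0557)/(2π·0.0640²) = 2.72×10^-8 T.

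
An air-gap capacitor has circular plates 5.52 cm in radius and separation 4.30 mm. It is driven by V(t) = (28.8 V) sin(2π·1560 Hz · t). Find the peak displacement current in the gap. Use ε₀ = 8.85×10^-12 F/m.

C = ε₀A/d = (8.85×10^-12)(9.573×10^-3)/(4.30×10^-3) = 1.970×10^-11 F; ω = 2πf = 9802 rad/s.
I_d = C dV/dt, so |I_d|_max = C V₀ ω = (1.970×10^-11)(28.8)(9802) = 5.56×10^-6 A.

5.56×10^-6 A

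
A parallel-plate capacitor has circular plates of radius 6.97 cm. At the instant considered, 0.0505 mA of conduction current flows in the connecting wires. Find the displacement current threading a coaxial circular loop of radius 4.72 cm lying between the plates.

Between the plates the displacement current equals the wire current: I_d = 0.0505 mA = 5.05×10^-5 A.
Since J_d is uniform, the enclosed fraction is (r/R)² = 0.4586, giving I_d,enc = 2.32×10^-5 A.

2.32×10^-5 A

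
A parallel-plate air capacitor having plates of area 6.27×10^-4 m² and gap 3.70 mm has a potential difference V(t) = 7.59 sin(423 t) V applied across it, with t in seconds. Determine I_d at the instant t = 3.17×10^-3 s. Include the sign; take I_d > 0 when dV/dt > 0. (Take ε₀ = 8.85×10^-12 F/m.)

C = ε₀A/d = (8.85×10^-12)(6.27×10^-4)/(3.70×10^-3) = 1.500×10^-12 F. dV/dt = V₀ω·cos(ωt); at ωt = 1.34091 rad this factor is 0.2279.
I_d = C dV/dt = (1.500×10^-12)(7.59)(423)(0.2279) = 1.10×10^-9 A.

1.10×10^-9 A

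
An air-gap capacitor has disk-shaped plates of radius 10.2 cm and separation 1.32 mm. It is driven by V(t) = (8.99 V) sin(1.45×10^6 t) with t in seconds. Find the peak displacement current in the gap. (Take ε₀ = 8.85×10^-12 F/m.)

2.86×10^-3 A

C = ε₀A/d = (8.85×10^-12)(0.03269)/(1.32×10^-3) = 2.192×10^-10 F; ω = 1.45×10^6 rad/s.
I_d = C dV/dt, so |I_d|_max = C V₀ ω = (2.192×10^-10)(8.99)(1.45×10^6) = 2.86×10^-3 A.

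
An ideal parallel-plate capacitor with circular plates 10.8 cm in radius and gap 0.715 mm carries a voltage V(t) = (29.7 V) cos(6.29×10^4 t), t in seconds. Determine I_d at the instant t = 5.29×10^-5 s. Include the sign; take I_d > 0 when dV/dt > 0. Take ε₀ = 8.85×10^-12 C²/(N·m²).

1.57×10^-4 A

dV/dt = (29.7)(6.29×10^4)·−sin(3.32741) = 3.451×10^5 V/s.
I_d = C dV/dt with C = ε₀A/d = (8.85×10^-12)(0.03664)/(7.15×10^-4) = 4.535×10^-10 F, so I_d = (4.535×10^-10)(3.451×10^5) = 1.57×10^-4 A.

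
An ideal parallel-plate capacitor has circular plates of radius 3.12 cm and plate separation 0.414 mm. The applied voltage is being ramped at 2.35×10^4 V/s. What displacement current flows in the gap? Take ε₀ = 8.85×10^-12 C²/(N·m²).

1.54×10^-6 A

C = ε₀A/d = (8.85×10^-12)(3.058×10^-3)/(4.14×10^-4) = 6.537×10^-11 F.
I_d = C dV/dt = (6.537×10^-11)(2.35×10^4) = 1.54×10^-6 A.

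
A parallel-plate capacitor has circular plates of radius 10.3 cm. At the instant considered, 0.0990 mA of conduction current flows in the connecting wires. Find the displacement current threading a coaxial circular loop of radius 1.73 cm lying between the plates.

No conduction current crosses the gap, so I_d there equals the 9.90×10^-5 A in the leads.
The field is uniform, so I_d,enc = I_d (r/R)² = (9.90×10^-5)(1.73/10.3)² = 2.79×10^-6 A.

2.79×10^-6 A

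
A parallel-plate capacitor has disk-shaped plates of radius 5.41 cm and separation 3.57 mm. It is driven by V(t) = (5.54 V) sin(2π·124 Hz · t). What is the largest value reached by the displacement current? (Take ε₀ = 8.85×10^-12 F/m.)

(dE/dt)_max = V₀ω/d = 1.209×10^6 V/(m·s); ω = 2πf = 779.1 rad/s.
I_d,max = ε₀ A (dE/dt)_max = (8.85×10^-12)(9.195×10^-3)(1.209×10^6) = 9.84×10^-8 A.

9.84×10^-8 A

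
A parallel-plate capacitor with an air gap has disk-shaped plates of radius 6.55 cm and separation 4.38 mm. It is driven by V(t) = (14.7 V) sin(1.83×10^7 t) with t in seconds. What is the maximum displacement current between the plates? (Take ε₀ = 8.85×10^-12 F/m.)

(dE/dt)_max = V₀ω/d = 6.142×10^10 V/(m·s); ω = 1.83×10^7 rad/s.
I_d,max = ε₀ A (dE/dt)_max = (8.85×10^-12)(0.01348)(6.142×10^10) = 7.33×10^-3 A.

7.33×10^-3 A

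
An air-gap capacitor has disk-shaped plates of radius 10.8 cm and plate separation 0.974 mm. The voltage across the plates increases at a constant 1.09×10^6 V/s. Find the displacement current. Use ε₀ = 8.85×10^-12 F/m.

3.63×10^-4 A

The displacement current equals the charging current C dV/dt. With C = ε₀A/d = (8.85×10^-12)(0.03664)/(9.74×10^-4) = 3.329×10^-10 F, I_d = (3.329×10^-10)(1.09×10^6) = 3.63×10^-4 A.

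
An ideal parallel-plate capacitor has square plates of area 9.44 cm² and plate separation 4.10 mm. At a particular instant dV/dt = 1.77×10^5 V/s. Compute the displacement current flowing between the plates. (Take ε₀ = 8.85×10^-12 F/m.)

The displacement current equals the charging current C dV/dt. With C = ε₀A/d = (8.85×10^-12)(9.44×10^-4)/(4.10×10^-3) = 2.038×10^-12 F, I_d = (2.038×10^-12)(1.77×10^5) = 3.61×10^-7 A.

3.61×10^-7 A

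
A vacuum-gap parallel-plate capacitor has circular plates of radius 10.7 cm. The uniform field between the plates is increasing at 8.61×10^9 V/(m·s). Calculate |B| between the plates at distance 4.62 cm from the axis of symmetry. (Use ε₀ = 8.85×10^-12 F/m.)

Total displacement current: I_d = ε₀(πR²)(dE/dt) = (8.85×10^-12)(0.03597)(8.61×10^9) = 2.741×10^-3 A.
∮B·dl = μ₀ I_d,enc with I_d,enc = I_d r²/R² = 5.110×10^-4 A; so B = μ₀ I_d,enc/(2πr) = 2.21×10^-9 T.

2.21×10^-9 T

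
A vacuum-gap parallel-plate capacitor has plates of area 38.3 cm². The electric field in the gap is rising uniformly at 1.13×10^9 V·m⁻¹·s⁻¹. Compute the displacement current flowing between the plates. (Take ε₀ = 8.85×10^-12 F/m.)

I_d = ε₀ A (dE/dt) = (8.85×10^-12)(3.83×10^-3 m²)(1.13×10^9) = 3.83×10^-5 A.

3.83×10^-5 A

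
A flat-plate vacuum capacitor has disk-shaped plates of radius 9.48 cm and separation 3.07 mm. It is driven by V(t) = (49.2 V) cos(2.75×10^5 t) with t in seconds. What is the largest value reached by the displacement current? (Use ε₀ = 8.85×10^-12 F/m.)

1.10×10^-3 A

C = ε₀A/d = (8.85×10^-12)(0.02823)/(3.07×10^-3) = 8.138×10^-11 F; ω = 2.75×10^5 rad/s.
I_d = C dV/dt, so |I_d|_max = C V₀ ω = (8.138×10^-11)(49.2)(2.75×10^5) = 1.10×10^-3 A.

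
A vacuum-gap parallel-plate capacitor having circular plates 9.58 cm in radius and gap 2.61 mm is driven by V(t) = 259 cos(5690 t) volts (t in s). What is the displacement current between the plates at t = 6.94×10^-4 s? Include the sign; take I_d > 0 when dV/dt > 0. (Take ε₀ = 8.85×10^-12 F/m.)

1.04×10^-4 A

dV/dt = (259)(5690)·−sin(3.94886) = 1.065×10^6 V/s.
I_d = C dV/dt with C = ε₀A/d = (8.85×10^-12)(0.02883)/(2.61×10^-3) = 9.776×10^-11 F, so I_d = (9.776×10^-11)(1.065×10^6) = 1.04×10^-4 A.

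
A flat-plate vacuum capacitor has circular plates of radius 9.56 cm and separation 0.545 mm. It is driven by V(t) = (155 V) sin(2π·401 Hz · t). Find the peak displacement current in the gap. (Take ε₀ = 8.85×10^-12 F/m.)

1.82×10^-4 A

C = ε₀A/d = (8.85×10^-12)(0.02871)/(5.45×10^-4) = 4.662×10^-10 F; ω = 2πf = 2520 rad/s.
I_d = C dV/dt, so |I_d|_max = C V₀ ω = (4.662×10^-10)(155)(2520) = 1.82×10^-4 A.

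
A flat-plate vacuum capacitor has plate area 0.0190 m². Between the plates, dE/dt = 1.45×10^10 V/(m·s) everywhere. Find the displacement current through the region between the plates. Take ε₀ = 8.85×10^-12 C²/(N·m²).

2.44×10^-3 A

I_d = ε₀ A (dE/dt) = (8.85×10^-12)(0.0190 m²)(1.45×10^10) = 2.44×10^-3 A.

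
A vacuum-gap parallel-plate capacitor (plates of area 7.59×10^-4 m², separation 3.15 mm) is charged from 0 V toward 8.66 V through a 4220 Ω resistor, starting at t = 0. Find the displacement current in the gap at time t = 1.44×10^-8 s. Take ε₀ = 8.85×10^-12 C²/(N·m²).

4.14×10^-4 A

With C = ε₀A/d = (8.85×10^-12)(7.59×10^-4)/(3.15×10^-3) = 2.132×10^-12 F, the time constant is τ = RC = 8.997×10^-9 s, so t/τ = 1.601 and e^(−t/τ) = 0.2017.
I_d = I_cond = (V₀/R) e^(−t/τ) = (2.052×10^-3)(0.2017) = 4.14×10^-4 A.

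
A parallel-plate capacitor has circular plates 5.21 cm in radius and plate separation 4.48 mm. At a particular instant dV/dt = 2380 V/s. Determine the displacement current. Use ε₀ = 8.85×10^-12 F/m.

The displacement current equals the charging current C dV/dt. With C = ε₀A/d = (8.85×10^-12)(8.528×10^-3)/(4.48×10^-3) = 1.685×10^-11 F, I_d = (1.685×10^-11)(2380) = 4.01×10^-8 A.

4.01×10^-8 A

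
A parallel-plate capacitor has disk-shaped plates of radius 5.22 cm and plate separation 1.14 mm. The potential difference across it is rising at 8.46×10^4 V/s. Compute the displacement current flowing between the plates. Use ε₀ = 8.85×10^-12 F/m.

The field between the plates is E = V/d, so dE/dt = (8.46×10^4)/(1.14×10^-3 m) = 7.421×10^7 V/(m·s).
I_d = ε₀ A (dE/dt) = (8.85×10^-12)(8.560×10^-3)(7.421×10^7) = 5.62×10^-6 A.

5.62×10^-6 A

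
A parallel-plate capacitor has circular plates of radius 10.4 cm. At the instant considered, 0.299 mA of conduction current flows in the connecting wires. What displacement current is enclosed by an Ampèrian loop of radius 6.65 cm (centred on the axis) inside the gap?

By continuity the displacement current in the gap matches the conduction current: I_d = 2.99×10^-4 A.
Through an area πr² the displacement current is I_d·(πr²/πR²) = I_d (r/R)² = 1.22×10^-4 A.

1.22×10^-4 A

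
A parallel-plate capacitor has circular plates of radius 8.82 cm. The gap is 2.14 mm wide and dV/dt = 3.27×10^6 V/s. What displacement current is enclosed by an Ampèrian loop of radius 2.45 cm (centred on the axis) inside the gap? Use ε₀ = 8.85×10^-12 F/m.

2.55×10^-5 A

dE/dt = (dV/dt)/d = 1.528×10^9 V/(m·s); I_d = ε₀(πR²)(dE/dt) = (8.85×10^-12)(0.02444)(1.528×10^9) = 3.305×10^-4 A.
Since J_d is uniform, the enclosed fraction is (r/R)² = 0.07716, giving I_d,enc = 2.55×10^-5 A.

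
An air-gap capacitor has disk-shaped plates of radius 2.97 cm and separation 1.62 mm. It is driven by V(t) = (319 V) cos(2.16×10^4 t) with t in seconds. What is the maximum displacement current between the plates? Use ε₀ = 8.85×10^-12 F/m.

C = ε₀A/d = (8.85×10^-12)(2.771×10^-3)/(1.62×10^-3) = 1.514×10^-11 F; ω = 2.16×10^4 rad/s.
I_d = C dV/dt, so |I_d|_max = C V₀ ω = (1.514×10^-11)(319)(2.16×10^4) = 1.04×10^-4 A.

1.04×10^-4 A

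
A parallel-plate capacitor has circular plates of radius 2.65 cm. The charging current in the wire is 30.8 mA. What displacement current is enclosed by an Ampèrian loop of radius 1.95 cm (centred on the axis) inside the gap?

0.0167 A

Between the plates the displacement current equals the wire current: I_d = 30.8 mA = 0.0308 A.
Since J_d is uniform, the enclosed fraction is (r/R)² = 0.5415, giving I_d,enc = 0.0167 A.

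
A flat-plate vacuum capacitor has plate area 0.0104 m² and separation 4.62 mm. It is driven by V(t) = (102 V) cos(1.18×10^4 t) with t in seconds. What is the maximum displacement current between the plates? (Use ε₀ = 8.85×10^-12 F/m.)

(dE/dt)_max = V₀ω/d = 2.605×10^8 V/(m·s); ω = 1.18×10^4 rad/s.
I_d,max = ε₀ A (dE/dt)_max = (8.85×10^-12)(0.0104)(2.605×10^8) = 2.40×10^-5 A.

2.40×10^-5 A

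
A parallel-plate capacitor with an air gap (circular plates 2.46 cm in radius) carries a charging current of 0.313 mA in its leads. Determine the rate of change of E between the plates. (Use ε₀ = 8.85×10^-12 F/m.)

Charge continuity gives I_d = I = 3.13×10^-4 A between the plates.
Inverting I_d = ε₀ A dE/dt gives dE/dt = 3.13×10^-4 / (8.85×10^-12 · 1.901×10^-3) = 1.86×10^10 V/(m·s).

1.86×10^10 V/(m·s)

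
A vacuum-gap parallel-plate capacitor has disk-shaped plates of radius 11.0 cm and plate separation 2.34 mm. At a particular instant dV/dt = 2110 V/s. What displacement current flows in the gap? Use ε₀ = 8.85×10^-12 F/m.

C = ε₀A/d = (8.85×10^-12)(0.03801)/(2.34×10^-3) = 1.438×10^-10 F.
I_d = C dV/dt = (1.438×10^-10)(2110) = 3.03×10^-7 A.

3.03×10^-7 A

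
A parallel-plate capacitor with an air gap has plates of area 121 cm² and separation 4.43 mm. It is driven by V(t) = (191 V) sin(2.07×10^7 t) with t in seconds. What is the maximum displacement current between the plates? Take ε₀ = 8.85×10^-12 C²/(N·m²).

0.0956 A

The displacement current equals the conduction current C dV/dt, which peaks at C V₀ ω.
With C = ε₀A/d = (8.85×10^-12)(0.0121)/(4.43×10^-3) = 2.417×10^-11 F and ω = 2.07×10^7 rad/s, I_d,max = (2.417×10^-11)(191)(2.07×10^7) = 0.0956 A.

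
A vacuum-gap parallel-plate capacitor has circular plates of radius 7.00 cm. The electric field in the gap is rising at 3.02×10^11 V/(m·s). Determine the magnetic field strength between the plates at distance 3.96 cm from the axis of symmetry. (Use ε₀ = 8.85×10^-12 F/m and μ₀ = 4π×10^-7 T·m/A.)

6.65×10^-8 T

Through the whole plate area (πR² = 0.01539 m²), I_d = ε₀ πR² dE/dt = 0.04113 A.
For r < R the Ampère–Maxwell law gives B(2πr) = μ₀ I_d (r²/R²), so B = μ₀ I_d r/(2πR²) = (4π×10^-7)(0.04113)(0.0396)/(2π·0.0700²) = 6.65×10^-8 T.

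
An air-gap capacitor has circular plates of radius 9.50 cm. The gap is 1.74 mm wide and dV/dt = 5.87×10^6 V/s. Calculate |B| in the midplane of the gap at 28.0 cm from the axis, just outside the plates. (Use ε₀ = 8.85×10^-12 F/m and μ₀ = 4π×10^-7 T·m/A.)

6.05×10^-10 T

dE/dt = (dV/dt)/d = 3.374×10^9 V/(m·s); I_d = ε₀(πR²)(dE/dt) = (8.85×10^-12)(0.02835)(3.374×10^9) = 8.465×10^-4 A.
Outside the plates the loop encloses all of I_d, so B·2πr = μ₀ I_d and B = 6.05×10^-10 T.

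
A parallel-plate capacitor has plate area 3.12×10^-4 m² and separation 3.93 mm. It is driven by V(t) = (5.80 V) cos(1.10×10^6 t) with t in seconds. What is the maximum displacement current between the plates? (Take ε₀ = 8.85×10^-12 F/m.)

(dE/dt)_max = V₀ω/d = 1.623×10^9 V/(m·s); ω = 1.10×10^6 rad/s.
I_d,max = ε₀ A (dE/dt)_max = (8.85×10^-12)(3.12×10^-4)(1.623×10^9) = 4.48×10^-6 A.

4.48×10^-6 A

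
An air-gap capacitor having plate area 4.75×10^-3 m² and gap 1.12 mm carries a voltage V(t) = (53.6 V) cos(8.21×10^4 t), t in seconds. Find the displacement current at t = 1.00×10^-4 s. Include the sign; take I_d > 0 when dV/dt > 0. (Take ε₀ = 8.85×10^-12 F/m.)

C = ε₀A/d = (8.85×10^-12)(4.75×10^-3)/(1.12×10^-3) = 3.753×10^-11 F. dV/dt = V₀ω·−sin(ωt); at ωt = 8.21 rad this factor is -0.9373.
I_d = C dV/dt = (3.753×10^-11)(53.6)(8.21×10^4)(-0.9373) = -1.55×10^-4 A.

-1.55×10^-4 A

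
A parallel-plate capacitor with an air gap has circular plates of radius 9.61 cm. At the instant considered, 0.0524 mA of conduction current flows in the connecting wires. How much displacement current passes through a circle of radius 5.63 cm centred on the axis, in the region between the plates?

By continuity the displacement current in the gap matches the conduction current: I_d = 5.24×10^-5 A.
Through an area πr² the displacement current is I_d·(πr²/πR²) = I_d (r/R)² = 1.80×10^-5 A.

1.80×10^-5 A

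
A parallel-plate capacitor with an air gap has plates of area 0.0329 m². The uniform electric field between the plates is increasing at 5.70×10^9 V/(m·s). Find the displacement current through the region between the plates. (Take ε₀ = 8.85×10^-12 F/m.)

1.66×10^-3 A

I_d = ε₀ A (dE/dt) = (8.85×10^-12)(0.0329 m²)(5.70×10^9) = 1.66×10^-3 A.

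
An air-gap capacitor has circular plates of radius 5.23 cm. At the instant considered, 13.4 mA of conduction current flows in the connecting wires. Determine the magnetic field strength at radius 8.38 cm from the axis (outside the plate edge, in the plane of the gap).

By continuity the displacement current in the gap matches the conduction current: I_d = 0.0134 A.
With r > R the enclosed displacement current is the full I_d; B = μ₀ I_d / (2πr) = 3.20×10^-8 T.

3.20×10^-8 T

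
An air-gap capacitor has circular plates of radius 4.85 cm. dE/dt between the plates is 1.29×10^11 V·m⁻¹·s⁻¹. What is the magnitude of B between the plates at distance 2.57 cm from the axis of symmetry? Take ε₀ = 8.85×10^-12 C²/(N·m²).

1.84×10^-8 T

Through the whole plate area (πR² = 7.390×10^-3 m²), I_d = ε₀ πR² dE/dt = 8.437×10^-3 A.
∮B·dl = μ₀ I_d,enc with I_d,enc = I_d r²/R² = 2.369×10^-3 A; so B = μ₀ I_d,enc/(2πr) = 1.84×10^-8 T.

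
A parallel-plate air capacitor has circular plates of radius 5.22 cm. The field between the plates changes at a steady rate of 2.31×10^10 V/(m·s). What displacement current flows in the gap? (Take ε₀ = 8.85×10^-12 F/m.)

1.75×10^-3 A

With a uniform field, Φ_E = EA, so I_d = ε₀ A dE/dt = 1.75×10^-3 A.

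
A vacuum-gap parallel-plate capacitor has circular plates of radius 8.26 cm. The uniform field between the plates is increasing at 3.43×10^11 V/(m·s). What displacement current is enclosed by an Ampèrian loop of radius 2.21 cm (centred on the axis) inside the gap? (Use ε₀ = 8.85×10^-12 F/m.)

I_d = ε₀ dΦ_E/dt = ε₀ πR² (dE/dt) = (8.85×10^-12)(0.02143)(3.43×10^11) = 0.06505 A through the full plate area.
Since J_d is uniform, the enclosed fraction is (r/R)² = 0.07159, giving I_d,enc = 4.66×10^-3 A.

4.66×10^-3 A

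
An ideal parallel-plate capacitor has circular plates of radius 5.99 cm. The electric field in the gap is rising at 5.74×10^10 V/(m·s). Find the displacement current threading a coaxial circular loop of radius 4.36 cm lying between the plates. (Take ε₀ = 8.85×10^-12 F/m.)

3.03×10^-3 A

Through the whole plate area (πR² = 0.01127 m²), I_d = ε₀ πR² dE/dt = 5.725×10^-3 A.
Through an area πr² the displacement current is I_d·(πr²/πR²) = I_d (r/R)² = 3.03×10^-3 A.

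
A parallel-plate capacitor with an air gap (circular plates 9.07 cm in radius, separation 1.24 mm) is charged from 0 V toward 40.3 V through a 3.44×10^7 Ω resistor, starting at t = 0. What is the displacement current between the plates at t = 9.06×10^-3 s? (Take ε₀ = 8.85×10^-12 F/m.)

With C = ε₀A/d = (8.85×10^-12)(0.02584)/(1.24×10^-3) = 1.844×10^-10 F, the time constant is τ = RC = 6.343×10^-3 s, so t/τ = 1.428 and e^(−t/τ) = 0.2398.
I_d = I_cond = (V₀/R) e^(−t/τ) = (1.172×10^-6)(0.2398) = 2.81×10^-7 A.

2.81×10^-7 A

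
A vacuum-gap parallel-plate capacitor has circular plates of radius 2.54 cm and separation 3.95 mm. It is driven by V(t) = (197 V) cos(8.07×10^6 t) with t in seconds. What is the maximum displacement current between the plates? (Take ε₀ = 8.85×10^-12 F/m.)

(dE/dt)_max = V₀ω/d = 4.025×10^11 V/(m·s); ω = 8.07×10^6 rad/s.
I_d,max = ε₀ A (dE/dt)_max = (8.85×10^-12)(2.027×10^-3)(4.025×10^11) = 7.22×10^-3 A.

7.22×10^-3 A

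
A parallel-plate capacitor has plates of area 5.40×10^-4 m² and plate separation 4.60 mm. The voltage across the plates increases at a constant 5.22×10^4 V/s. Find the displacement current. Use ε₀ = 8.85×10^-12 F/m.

5.42×10^-8 A

The displacement current equals the charging current C dV/dt. With C = ε₀A/d = (8.85×10^-12)(5.40×10^-4)/(4.60×10^-3) = 1.039×10^-12 F, I_d = (1.039×10^-12)(5.22×10^4) = 5.42×10^-8 A.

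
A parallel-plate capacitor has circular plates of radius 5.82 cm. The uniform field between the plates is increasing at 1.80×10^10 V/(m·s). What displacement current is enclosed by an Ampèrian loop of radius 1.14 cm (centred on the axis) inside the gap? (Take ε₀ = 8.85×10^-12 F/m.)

Total displacement current: I_d = ε₀(πR²)(dE/dt) = (8.85×10^-12)(0.01064)(1.80×10^10) = 1.695×10^-3 A.
Through an area πr² the displacement current is I_d·(πr²/πR²) = I_d (r/R)² = 6.50×10^-5 A.

6.50×10^-5 A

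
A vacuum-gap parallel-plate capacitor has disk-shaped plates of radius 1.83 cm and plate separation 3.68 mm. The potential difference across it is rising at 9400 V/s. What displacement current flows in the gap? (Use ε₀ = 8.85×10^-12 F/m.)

C = ε₀A/d = (8.85×10^-12)(1.052×10^-3)/(3.68×10^-3) = 2.530×10^-12 F.
I_d = C dV/dt = (2.530×10^-12)(9400) = 2.38×10^-8 A.

2.38×10^-8 A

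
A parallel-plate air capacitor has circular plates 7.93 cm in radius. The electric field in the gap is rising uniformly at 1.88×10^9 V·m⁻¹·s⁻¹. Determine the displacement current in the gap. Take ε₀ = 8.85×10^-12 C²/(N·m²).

The displacement current is ε₀ times dΦ_E/dt = ε₀ A dE/dt = (8.85×10^-12)(0.01976)(1.88×10^9) = 3.29×10^-4 A.

3.29×10^-4 A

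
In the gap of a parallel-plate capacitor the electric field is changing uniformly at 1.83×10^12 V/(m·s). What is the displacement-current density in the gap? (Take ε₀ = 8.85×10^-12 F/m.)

16.2 A/m²

J_d = ε₀ dE/dt = (8.85×10^-12)(1.83×10^12) = 16.2 A/m².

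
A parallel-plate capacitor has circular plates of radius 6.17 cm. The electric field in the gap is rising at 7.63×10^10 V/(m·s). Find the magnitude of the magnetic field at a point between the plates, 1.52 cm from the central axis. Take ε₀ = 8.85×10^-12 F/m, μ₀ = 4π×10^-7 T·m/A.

6.45×10^-9 T

Through the whole plate area (πR² = 0.01196 m²), I_d = ε₀ πR² dE/dt = 8.076×10^-3 A.
An Ampèrian loop of radius r encloses a fraction (r/R)² of I_d. Then B·2πr = μ₀ I_d (r/R)², giving B = μ₀ I_d r/(2πR²) = 6.45×10^-9 T.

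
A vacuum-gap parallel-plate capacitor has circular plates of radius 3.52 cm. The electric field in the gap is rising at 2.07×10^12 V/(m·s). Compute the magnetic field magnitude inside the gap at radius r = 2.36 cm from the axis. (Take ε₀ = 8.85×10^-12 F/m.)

Total displacement current: I_d = ε₀(πR²)(dE/dt) = (8.85×10^-12)(3.893×10^-3)(2.07×10^12) = 0.07132 A.
∮B·dl = μ₀ I_d,enc with I_d,enc = I_d r²/R² = 0.03206 A; so B = μ₀ I_d,enc/(2πr) = 2.72×10^-7 T.

2.72×10^-7 T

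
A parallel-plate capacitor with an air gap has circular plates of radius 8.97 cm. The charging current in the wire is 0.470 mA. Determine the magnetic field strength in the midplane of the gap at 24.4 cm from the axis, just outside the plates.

3.85×10^-10 T

No conduction current crosses the gap, so I_d there equals the 4.70×10^-4 A in the leads.
With r > R the enclosed displacement current is the full I_d; B = μ₀ I_d / (2πr) = 3.85×10^-10 T.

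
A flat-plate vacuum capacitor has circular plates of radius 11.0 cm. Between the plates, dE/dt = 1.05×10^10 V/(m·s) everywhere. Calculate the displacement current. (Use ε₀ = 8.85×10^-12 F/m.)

The displacement current is ε₀ times dΦ_E/dt = ε₀ A dE/dt = (8.85×10^-12)(0.03801)(1.05×10^10) = 3.53×10^-3 A.

3.53×10^-3 A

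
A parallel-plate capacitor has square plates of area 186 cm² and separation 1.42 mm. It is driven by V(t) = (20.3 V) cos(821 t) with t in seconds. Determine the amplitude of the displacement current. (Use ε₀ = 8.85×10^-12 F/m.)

The displacement current equals the conduction current C dV/dt, which peaks at C V₀ ω.
With C = ε₀A/d = (8.85×10^-12)(0.0186)/(1.42×10^-3) = 1.159×10^-10 F and ω = 821 rad/s, I_d,max = (1.159×10^-10)(20.3)(821) = 1.93×10^-6 A.

1.93×10^-6 A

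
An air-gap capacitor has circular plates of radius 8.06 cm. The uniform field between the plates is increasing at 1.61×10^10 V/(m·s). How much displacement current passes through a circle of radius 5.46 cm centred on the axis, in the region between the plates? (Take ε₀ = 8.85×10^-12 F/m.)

1.33×10^-3 A

I_d = ε₀ dΦ_E/dt = ε₀ πR² (dE/dt) = (8.85×10^-12)(0.02041)(1.61×10^10) = 2.908×10^-3 A through the full plate area.
Through an area πr² the displacement current is I_d·(πr²/πR²) = I_d (r/R)² = 1.33×10^-3 A.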